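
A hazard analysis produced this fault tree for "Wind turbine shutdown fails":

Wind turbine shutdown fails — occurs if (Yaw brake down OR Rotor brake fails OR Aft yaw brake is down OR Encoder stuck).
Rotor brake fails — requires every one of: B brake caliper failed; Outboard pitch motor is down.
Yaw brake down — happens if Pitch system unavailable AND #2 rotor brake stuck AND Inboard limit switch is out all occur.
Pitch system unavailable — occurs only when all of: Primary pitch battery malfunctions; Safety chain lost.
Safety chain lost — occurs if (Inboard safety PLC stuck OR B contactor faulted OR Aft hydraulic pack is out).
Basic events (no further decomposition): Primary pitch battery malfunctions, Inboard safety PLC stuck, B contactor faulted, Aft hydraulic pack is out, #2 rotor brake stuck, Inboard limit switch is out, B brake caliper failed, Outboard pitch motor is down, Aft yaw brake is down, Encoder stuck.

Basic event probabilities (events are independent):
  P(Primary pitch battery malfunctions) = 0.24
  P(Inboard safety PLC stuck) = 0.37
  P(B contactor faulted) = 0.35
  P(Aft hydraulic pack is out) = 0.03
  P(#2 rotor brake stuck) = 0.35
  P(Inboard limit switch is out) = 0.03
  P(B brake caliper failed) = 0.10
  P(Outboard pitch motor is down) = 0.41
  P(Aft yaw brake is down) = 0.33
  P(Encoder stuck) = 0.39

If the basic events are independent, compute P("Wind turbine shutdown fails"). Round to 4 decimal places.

P(Safety chain lost) [OR] = 1 − (1−0.37) × (1−0.35) × (1−0.03) = 0.602785
P(Pitch system unavailable) [AND] = 0.24 × 0.602785 = 0.144668
P(Yaw brake down) [AND] = 0.144668 × 0.35 × 0.03 = 0.001519
P(Rotor brake fails) [AND] = 0.10 × 0.41 = 0.041000
P(Wind turbine shutdown fails) [OR] = 1 − (1−0.001519) × (1−0.041000) × (1−0.33) × (1−0.39) = 0.608652
Rounded to 4 decimal places: P(Wind turbine shutdown fails) ≈ 0.6087.

0.6087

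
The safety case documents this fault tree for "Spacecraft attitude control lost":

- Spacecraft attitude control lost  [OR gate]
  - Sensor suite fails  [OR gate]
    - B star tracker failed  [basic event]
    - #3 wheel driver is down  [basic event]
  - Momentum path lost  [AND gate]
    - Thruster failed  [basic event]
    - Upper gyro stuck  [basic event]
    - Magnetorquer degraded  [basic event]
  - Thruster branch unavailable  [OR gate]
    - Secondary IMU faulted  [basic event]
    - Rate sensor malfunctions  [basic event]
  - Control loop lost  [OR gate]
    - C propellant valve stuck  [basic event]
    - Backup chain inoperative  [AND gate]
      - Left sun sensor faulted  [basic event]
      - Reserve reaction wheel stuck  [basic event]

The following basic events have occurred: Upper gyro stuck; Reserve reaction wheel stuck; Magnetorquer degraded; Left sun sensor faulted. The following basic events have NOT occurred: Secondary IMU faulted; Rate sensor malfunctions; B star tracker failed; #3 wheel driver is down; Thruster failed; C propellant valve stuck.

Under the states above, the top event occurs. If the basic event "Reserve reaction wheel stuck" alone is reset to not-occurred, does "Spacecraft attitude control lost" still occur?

Counterfactual: set "Reserve reaction wheel stuck" to not occurred.
Sensor suite fails [OR]: B star tracker failed=not, #3 wheel driver is down=not → no input occurs → does not occur.
Momentum path lost [AND]: Thruster failed=not, Upper gyro stuck=occurs, Magnetorquer degraded=occurs → not all inputs occur → does not occur.
Thruster branch unavailable [OR]: Secondary IMU faulted=not, Rate sensor malfunctions=not → no input occurs → does not occur.
Backup chain inoperative [AND]: Left sun sensor faulted=occurs, Reserve reaction wheel stuck=not → not all inputs occur → does not occur.
Control loop lost [OR]: C propellant valve stuck=not, Backup chain inoperative=not → no input occurs → does not occur.
Spacecraft attitude control lost [OR]: Sensor suite fails=not, Momentum path lost=not, Thruster branch unavailable=not, Control loop lost=not → no input occurs → does not occur.

No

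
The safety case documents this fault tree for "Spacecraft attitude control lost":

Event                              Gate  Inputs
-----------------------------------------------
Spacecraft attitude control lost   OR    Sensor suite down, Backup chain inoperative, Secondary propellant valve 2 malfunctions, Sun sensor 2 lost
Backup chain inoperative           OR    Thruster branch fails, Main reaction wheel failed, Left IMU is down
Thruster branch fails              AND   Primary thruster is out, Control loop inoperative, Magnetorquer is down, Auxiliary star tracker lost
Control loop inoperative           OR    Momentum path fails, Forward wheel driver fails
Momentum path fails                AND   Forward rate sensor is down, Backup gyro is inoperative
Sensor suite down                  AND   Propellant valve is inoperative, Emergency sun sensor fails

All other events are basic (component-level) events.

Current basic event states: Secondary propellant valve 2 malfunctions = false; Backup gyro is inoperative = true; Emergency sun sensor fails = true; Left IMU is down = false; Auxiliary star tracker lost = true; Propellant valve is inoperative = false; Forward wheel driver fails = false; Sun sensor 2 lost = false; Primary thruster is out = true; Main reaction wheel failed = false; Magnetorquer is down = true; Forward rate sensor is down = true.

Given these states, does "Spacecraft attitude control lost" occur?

Sensor suite down [AND]: Propellant valve is inoperative=not, Emergency sun sensor fails=occurs → not all inputs occur → does not occur.
Momentum path fails [AND]: Forward rate sensor is down=occurs, Backup gyro is inoperative=occurs → all inputs occur → occurs.
Control loop inoperative [OR]: Momentum path fails=occurs, Forward wheel driver fails=not → at least one input occurs → occurs.
Thruster branch fails [AND]: Primary thruster is out=occurs, Control loop inoperative=occurs, Magnetorquer is down=occurs, Auxiliary star tracker lost=occurs → all inputs occur → occurs.
Backup chain inoperative [OR]: Thruster branch fails=occurs, Main reaction wheel failed=not, Left IMU is down=not → at least one input occurs → occurs.
Spacecraft attitude control lost [OR]: Sensor suite down=not, Backup chain inoperative=occurs, Secondary propellant valve 2 malfunctions=not, Sun sensor 2 lost=not → at least one input occurs → occurs.

Yes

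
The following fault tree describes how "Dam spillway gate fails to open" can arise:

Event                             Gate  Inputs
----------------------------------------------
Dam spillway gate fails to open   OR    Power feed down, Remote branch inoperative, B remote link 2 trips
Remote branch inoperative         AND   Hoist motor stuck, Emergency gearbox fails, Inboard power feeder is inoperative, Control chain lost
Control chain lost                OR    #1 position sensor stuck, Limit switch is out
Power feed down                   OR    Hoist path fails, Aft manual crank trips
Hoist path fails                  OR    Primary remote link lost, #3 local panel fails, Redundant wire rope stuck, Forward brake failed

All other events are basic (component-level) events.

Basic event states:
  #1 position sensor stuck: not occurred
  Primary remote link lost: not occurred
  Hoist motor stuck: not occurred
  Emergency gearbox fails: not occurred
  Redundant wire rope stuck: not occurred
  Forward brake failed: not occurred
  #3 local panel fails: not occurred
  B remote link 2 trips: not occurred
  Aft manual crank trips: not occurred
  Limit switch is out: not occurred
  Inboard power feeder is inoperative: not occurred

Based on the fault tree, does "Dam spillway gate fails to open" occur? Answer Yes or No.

Hoist path fails [OR]: Primary remote link lost=not, #3 local panel fails=not, Redundant wire rope stuck=not, Forward brake failed=not → no input occurs → does not occur.
Power feed down [OR]: Hoist path fails=not, Aft manual crank trips=not → no input occurs → does not occur.
Control chain lost [OR]: #1 position sensor stuck=not, Limit switch is out=not → no input occurs → does not occur.
Remote branch inoperative [AND]: Hoist motor stuck=not, Emergency gearbox fails=not, Inboard power feeder is inoperative=not, Control chain lost=not → not all inputs occur → does not occur.
Dam spillway gate fails to open [OR]: Power feed down=not, Remote branch inoperative=not, B remote link 2 trips=not → no input occurs → does not occur.

No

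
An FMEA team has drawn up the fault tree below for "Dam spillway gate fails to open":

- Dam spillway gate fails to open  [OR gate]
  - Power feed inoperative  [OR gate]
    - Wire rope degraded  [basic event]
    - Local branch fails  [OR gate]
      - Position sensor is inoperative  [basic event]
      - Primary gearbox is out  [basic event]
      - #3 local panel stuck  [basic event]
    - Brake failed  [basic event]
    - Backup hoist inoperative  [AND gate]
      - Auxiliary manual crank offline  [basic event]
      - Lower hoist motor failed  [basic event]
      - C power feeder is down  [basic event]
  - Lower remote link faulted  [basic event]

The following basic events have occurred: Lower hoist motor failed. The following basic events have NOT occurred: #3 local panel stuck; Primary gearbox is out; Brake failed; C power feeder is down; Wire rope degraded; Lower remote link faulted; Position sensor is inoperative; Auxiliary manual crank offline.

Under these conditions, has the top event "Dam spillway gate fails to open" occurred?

No

Local branch fails [OR]: Position sensor is inoperative=not, Primary gearbox is out=not, #3 local panel stuck=not → no input occurs → does not occur.
Backup hoist inoperative [AND]: Auxiliary manual crank offline=not, Lower hoist motor failed=occurs, C power feeder is down=not → not all inputs occur → does not occur.
Power feed inoperative [OR]: Wire rope degraded=not, Local branch fails=not, Brake failed=not, Backup hoist inoperative=not → no input occurs → does not occur.
Dam spillway gate fails to open [OR]: Power feed inoperative=not, Lower remote link faulted=not → no input occurs → does not occur.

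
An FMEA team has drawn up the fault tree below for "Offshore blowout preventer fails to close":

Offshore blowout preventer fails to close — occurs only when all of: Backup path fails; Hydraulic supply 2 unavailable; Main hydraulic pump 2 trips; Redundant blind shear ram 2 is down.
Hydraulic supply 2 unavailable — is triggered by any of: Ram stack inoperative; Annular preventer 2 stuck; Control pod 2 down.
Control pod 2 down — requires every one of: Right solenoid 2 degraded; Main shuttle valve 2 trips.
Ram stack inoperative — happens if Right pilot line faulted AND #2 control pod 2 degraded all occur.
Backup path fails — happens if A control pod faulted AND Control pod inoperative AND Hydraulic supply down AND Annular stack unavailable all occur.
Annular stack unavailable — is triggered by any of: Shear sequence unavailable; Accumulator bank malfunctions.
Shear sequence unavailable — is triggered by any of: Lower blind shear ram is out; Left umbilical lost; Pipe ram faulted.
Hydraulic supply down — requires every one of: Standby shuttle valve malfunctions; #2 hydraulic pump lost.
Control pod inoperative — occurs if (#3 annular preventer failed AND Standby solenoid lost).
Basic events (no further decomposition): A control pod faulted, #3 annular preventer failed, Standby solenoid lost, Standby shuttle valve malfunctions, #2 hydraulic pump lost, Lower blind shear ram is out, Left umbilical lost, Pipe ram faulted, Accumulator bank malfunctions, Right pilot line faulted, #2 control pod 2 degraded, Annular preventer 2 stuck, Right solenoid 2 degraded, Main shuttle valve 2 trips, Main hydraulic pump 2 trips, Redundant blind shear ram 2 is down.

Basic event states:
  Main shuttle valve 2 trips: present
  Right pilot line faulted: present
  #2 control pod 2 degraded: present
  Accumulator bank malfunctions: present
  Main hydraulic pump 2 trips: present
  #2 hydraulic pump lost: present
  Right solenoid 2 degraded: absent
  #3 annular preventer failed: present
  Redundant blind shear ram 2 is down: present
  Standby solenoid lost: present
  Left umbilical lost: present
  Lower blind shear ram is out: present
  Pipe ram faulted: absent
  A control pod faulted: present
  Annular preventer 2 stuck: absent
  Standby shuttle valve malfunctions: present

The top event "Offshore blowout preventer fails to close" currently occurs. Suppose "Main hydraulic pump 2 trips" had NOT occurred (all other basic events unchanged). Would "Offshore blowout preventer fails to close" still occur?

No

Counterfactual: set "Main hydraulic pump 2 trips" to not occurred.
Control pod inoperative [AND]: #3 annular preventer failed=occurs, Standby solenoid lost=occurs → all inputs occur → occurs.
Hydraulic supply down [AND]: Standby shuttle valve malfunctions=occurs, #2 hydraulic pump lost=occurs → all inputs occur → occurs.
Shear sequence unavailable [OR]: Lower blind shear ram is out=occurs, Left umbilical lost=occurs, Pipe ram faulted=not → at least one input occurs → occurs.
Annular stack unavailable [OR]: Shear sequence unavailable=occurs, Accumulator bank malfunctions=occurs → at least one input occurs → occurs.
Backup path fails [AND]: A control pod faulted=occurs, Control pod inoperative=occurs, Hydraulic supply down=occurs, Annular stack unavailable=occurs → all inputs occur → occurs.
Ram stack inoperative [AND]: Right pilot line faulted=occurs, #2 control pod 2 degraded=occurs → all inputs occur → occurs.
Control pod 2 down [AND]: Right solenoid 2 degraded=not, Main shuttle valve 2 trips=occurs → not all inputs occur → does not occur.
Hydraulic supply 2 unavailable [OR]: Ram stack inoperative=occurs, Annular preventer 2 stuck=not, Control pod 2 down=not → at least one input occurs → occurs.
Offshore blowout preventer fails to close [AND]: Backup path fails=occurs, Hydraulic supply 2 unavailable=occurs, Main hydraulic pump 2 trips=not, Redundant blind shear ram 2 is down=occurs → not all inputs occur → does not occur.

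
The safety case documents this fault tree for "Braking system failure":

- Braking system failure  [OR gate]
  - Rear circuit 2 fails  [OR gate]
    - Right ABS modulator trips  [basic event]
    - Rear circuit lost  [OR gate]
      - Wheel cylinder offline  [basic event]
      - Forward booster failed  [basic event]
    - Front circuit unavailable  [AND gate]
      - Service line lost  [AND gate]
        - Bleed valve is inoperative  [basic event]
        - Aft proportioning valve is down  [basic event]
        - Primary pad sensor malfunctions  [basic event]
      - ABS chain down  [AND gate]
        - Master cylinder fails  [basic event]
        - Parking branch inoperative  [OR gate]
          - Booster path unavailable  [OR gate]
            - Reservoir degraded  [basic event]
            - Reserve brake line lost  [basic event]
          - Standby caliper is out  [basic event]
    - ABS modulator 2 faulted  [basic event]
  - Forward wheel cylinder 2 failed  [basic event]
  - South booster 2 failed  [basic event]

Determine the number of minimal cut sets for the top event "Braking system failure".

9

Rear circuit lost [OR]: union of children's cut sets → 2 cut set(s).
Service line lost [AND]: one cut set from each child combined → 1 × 1 × 1 = 1 cut set(s).
Booster path unavailable [OR]: union of children's cut sets → 2 cut set(s).
Parking branch inoperative [OR]: union of children's cut sets → 3 cut set(s).
ABS chain down [AND]: one cut set from each child combined → 1 × 3 = 3 cut set(s).
Front circuit unavailable [AND]: one cut set from each child combined → 1 × 3 = 3 cut set(s).
Rear circuit 2 fails [OR]: union of children's cut sets → 7 cut set(s).
Braking system failure [OR]: union of children's cut sets → 9 cut set(s).
Minimal cut sets: {Right ABS modulator trips}; {Wheel cylinder offline}; {Forward booster failed}; {Aft proportioning valve is down, Bleed valve is inoperative, Master cylinder fails, Primary pad sensor malfunctions, Reservoir degraded}; {Aft proportioning valve is down, Bleed valve is inoperative, Master cylinder fails, Primary pad sensor malfunctions, Reserve brake line lost}; {Aft proportioning valve is down, Bleed valve is inoperative, Master cylinder fails, Primary pad sensor malfunctions, Standby caliper is out}; {ABS modulator 2 faulted}; {Forward wheel cylinder 2 failed}; {South booster 2 failed}.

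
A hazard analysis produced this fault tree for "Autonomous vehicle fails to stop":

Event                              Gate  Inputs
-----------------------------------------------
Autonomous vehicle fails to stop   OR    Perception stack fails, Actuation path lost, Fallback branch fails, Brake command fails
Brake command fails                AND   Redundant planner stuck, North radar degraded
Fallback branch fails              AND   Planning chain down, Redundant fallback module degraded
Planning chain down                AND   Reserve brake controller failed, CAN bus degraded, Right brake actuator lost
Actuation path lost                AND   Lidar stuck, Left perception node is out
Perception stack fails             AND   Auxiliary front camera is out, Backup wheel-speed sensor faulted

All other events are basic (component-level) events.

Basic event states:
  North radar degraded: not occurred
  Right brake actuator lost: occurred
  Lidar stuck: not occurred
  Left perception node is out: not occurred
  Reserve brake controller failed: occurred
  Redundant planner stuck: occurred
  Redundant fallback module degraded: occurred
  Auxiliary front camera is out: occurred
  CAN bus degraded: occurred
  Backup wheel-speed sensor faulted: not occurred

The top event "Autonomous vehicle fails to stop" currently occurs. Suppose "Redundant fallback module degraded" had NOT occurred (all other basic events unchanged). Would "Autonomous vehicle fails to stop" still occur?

Counterfactual: set "Redundant fallback module degraded" to not occurred.
Perception stack fails [AND]: Auxiliary front camera is out=occurs, Backup wheel-speed sensor faulted=not → not all inputs occur → does not occur.
Actuation path lost [AND]: Lidar stuck=not, Left perception node is out=not → not all inputs occur → does not occur.
Planning chain down [AND]: Reserve brake controller failed=occurs, CAN bus degraded=occurs, Right brake actuator lost=occurs → all inputs occur → occurs.
Fallback branch fails [AND]: Planning chain down=occurs, Redundant fallback module degraded=not → not all inputs occur → does not occur.
Brake command fails [AND]: Redundant planner stuck=occurs, North radar degraded=not → not all inputs occur → does not occur.
Autonomous vehicle fails to stop [OR]: Perception stack fails=not, Actuation path lost=not, Fallback branch fails=not, Brake command fails=not → no input occurs → does not occur.

No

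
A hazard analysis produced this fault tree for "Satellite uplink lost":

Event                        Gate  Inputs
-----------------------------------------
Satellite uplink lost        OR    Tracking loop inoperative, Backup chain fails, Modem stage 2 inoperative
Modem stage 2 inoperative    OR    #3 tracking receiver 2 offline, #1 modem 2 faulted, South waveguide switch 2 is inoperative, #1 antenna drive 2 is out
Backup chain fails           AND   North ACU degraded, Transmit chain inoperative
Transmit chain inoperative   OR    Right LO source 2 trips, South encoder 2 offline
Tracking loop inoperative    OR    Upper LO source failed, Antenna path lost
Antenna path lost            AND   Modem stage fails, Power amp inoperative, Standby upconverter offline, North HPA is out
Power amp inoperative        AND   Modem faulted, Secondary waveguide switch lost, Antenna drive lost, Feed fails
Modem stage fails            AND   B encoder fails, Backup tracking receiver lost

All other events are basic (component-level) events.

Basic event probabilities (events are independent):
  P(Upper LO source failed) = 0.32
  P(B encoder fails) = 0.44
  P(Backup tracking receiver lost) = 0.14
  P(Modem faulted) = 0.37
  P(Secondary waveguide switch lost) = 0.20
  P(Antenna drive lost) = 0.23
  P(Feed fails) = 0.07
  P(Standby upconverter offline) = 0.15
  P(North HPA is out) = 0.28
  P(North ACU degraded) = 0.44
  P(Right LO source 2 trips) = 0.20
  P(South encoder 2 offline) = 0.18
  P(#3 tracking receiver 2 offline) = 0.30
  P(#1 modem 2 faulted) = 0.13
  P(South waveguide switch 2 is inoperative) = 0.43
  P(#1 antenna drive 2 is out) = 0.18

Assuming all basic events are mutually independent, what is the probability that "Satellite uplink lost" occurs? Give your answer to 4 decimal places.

0.8357

P(Modem stage fails) [AND] = 0.44 × 0.14 = 0.061600
P(Power amp inoperative) [AND] = 0.37 × 0.20 × 0.23 × 0.07 = 0.001191
P(Antenna path lost) [AND] = 0.061600 × 0.001191 × 0.15 × 0.28 = 0.000003
P(Tracking loop inoperative) [OR] = 1 − (1−0.32) × (1−0.000003) = 0.320002
P(Transmit chain inoperative) [OR] = 1 − (1−0.20) × (1−0.18) = 0.344000
P(Backup chain fails) [AND] = 0.44 × 0.344000 = 0.151360
P(Modem stage 2 inoperative) [OR] = 1 − (1−0.30) × (1−0.13) × (1−0.43) × (1−0.18) = 0.715353
P(Satellite uplink lost) [OR] = 1 − (1−0.320002) × (1−0.151360) × (1−0.715353) = 0.835738
Rounded to 4 decimal places: P(Satellite uplink lost) ≈ 0.8357.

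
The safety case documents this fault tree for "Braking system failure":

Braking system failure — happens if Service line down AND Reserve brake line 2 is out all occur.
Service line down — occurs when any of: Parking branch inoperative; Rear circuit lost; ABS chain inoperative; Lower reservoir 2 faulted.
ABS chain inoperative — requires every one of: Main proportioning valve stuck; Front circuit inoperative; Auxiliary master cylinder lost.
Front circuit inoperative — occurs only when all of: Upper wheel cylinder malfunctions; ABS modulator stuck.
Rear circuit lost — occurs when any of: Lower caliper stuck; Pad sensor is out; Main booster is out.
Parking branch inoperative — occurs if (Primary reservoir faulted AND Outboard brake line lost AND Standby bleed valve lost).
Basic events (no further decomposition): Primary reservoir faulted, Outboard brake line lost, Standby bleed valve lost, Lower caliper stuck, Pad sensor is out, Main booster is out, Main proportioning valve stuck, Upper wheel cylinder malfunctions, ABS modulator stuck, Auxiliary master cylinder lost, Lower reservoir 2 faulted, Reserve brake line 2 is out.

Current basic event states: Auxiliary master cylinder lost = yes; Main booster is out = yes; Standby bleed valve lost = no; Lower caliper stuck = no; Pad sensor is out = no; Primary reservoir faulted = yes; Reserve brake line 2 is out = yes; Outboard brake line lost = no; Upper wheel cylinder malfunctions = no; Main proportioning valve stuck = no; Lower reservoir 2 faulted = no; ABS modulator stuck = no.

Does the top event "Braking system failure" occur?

Yes

Parking branch inoperative [AND]: Primary reservoir faulted=occurs, Outboard brake line lost=not, Standby bleed valve lost=not → not all inputs occur → does not occur.
Rear circuit lost [OR]: Lower caliper stuck=not, Pad sensor is out=not, Main booster is out=occurs → at least one input occurs → occurs.
Front circuit inoperative [AND]: Upper wheel cylinder malfunctions=not, ABS modulator stuck=not → not all inputs occur → does not occur.
ABS chain inoperative [AND]: Main proportioning valve stuck=not, Front circuit inoperative=not, Auxiliary master cylinder lost=occurs → not all inputs occur → does not occur.
Service line down [OR]: Parking branch inoperative=not, Rear circuit lost=occurs, ABS chain inoperative=not, Lower reservoir 2 faulted=not → at least one input occurs → occurs.
Braking system failure [AND]: Service line down=occurs, Reserve brake line 2 is out=occurs → all inputs occur → occurs.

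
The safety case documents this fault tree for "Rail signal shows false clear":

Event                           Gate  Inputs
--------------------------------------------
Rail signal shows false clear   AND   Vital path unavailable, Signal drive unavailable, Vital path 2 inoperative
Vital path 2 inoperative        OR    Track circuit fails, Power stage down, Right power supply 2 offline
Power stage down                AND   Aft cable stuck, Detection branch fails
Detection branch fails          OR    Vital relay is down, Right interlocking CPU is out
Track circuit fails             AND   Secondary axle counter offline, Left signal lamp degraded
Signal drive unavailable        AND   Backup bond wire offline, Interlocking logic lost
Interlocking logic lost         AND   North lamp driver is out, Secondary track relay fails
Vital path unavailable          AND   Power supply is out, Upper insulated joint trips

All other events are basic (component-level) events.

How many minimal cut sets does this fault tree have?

4

Vital path unavailable [AND]: one cut set from each child combined → 1 × 1 = 1 cut set(s).
Interlocking logic lost [AND]: one cut set from each child combined → 1 × 1 = 1 cut set(s).
Signal drive unavailable [AND]: one cut set from each child combined → 1 × 1 = 1 cut set(s).
Track circuit fails [AND]: one cut set from each child combined → 1 × 1 = 1 cut set(s).
Detection branch fails [OR]: union of children's cut sets → 2 cut set(s).
Power stage down [AND]: one cut set from each child combined → 1 × 2 = 2 cut set(s).
Vital path 2 inoperative [OR]: union of children's cut sets → 4 cut set(s).
Rail signal shows false clear [AND]: one cut set from each child combined → 1 × 1 × 4 = 4 cut set(s).
Minimal cut sets: {Backup bond wire offline, Left signal lamp degraded, North lamp driver is out, Power supply is out, Secondary axle counter offline, Secondary track relay fails, Upper insulated joint trips}; {Aft cable stuck, Backup bond wire offline, North lamp driver is out, Power supply is out, Secondary track relay fails, Upper insulated joint trips, Vital relay is down}; {Aft cable stuck, Backup bond wire offline, North lamp driver is out, Power supply is out, Right interlocking CPU is out, Secondary track relay fails, Upper insulated joint trips}; {Backup bond wire offline, North lamp driver is out, Power supply is out, Right power supply 2 offline, Secondary track relay fails, Upper insulated joint trips}.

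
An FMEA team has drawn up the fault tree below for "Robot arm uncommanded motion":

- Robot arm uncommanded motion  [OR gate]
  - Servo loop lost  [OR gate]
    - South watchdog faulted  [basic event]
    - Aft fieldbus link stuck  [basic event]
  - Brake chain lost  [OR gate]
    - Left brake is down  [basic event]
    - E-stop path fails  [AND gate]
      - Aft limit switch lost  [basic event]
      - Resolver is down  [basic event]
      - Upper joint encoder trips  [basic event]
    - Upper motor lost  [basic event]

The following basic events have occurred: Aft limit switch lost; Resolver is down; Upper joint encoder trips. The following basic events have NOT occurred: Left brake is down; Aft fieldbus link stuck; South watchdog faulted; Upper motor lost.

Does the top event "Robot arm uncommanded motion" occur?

Servo loop lost [OR]: South watchdog faulted=not, Aft fieldbus link stuck=not → no input occurs → does not occur.
E-stop path fails [AND]: Aft limit switch lost=occurs, Resolver is down=occurs, Upper joint encoder trips=occurs → all inputs occur → occurs.
Brake chain lost [OR]: Left brake is down=not, E-stop path fails=occurs, Upper motor lost=not → at least one input occurs → occurs.
Robot arm uncommanded motion [OR]: Servo loop lost=not, Brake chain lost=occurs → at least one input occurs → occurs.

Yes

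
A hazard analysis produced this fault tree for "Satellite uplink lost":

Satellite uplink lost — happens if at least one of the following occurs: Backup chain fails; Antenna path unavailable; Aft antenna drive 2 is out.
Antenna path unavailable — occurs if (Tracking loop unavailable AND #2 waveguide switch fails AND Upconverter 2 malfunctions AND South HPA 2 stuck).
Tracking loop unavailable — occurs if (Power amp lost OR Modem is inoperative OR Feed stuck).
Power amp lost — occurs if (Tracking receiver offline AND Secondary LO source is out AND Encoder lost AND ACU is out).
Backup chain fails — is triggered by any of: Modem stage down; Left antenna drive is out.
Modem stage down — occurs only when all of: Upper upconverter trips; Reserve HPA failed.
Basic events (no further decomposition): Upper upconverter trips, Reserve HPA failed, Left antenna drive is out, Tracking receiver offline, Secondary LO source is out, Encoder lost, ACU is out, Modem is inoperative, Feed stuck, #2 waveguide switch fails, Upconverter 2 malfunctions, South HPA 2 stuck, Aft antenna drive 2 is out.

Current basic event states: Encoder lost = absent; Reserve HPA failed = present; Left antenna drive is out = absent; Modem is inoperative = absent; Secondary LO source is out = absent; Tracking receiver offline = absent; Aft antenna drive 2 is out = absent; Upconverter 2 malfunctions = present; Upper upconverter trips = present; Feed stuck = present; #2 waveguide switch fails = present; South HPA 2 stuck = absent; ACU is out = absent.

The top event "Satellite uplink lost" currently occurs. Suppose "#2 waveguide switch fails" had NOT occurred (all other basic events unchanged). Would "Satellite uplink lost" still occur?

Counterfactual: set "#2 waveguide switch fails" to not occurred.
Modem stage down [AND]: Upper upconverter trips=occurs, Reserve HPA failed=occurs → all inputs occur → occurs.
Backup chain fails [OR]: Modem stage down=occurs, Left antenna drive is out=not → at least one input occurs → occurs.
Power amp lost [AND]: Tracking receiver offline=not, Secondary LO source is out=not, Encoder lost=not, ACU is out=not → not all inputs occur → does not occur.
Tracking loop unavailable [OR]: Power amp lost=not, Modem is inoperative=not, Feed stuck=occurs → at least one input occurs → occurs.
Antenna path unavailable [AND]: Tracking loop unavailable=occurs, #2 waveguide switch fails=not, Upconverter 2 malfunctions=occurs, South HPA 2 stuck=not → not all inputs occur → does not occur.
Satellite uplink lost [OR]: Backup chain fails=occurs, Antenna path unavailable=not, Aft antenna drive 2 is out=not → at least one input occurs → occurs.

Yes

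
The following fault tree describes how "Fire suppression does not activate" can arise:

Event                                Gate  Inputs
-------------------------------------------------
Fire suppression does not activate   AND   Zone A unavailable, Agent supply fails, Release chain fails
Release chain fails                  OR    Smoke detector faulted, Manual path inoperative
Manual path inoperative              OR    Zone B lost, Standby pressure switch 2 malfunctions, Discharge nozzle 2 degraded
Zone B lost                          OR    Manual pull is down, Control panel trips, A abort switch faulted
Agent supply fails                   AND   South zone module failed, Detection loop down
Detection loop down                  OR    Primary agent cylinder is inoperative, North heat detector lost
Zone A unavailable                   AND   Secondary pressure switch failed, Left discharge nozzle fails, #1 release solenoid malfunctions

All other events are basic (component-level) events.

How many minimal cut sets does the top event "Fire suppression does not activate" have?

Zone A unavailable [AND]: one cut set from each child combined → 1 × 1 × 1 = 1 cut set(s).
Detection loop down [OR]: union of children's cut sets → 2 cut set(s).
Agent supply fails [AND]: one cut set from each child combined → 1 × 2 = 2 cut set(s).
Zone B lost [OR]: union of children's cut sets → 3 cut set(s).
Manual path inoperative [OR]: union of children's cut sets → 5 cut set(s).
Release chain fails [OR]: union of children's cut sets → 6 cut set(s).
Fire suppression does not activate [AND]: one cut set from each child combined → 1 × 2 × 6 = 12 cut set(s).

12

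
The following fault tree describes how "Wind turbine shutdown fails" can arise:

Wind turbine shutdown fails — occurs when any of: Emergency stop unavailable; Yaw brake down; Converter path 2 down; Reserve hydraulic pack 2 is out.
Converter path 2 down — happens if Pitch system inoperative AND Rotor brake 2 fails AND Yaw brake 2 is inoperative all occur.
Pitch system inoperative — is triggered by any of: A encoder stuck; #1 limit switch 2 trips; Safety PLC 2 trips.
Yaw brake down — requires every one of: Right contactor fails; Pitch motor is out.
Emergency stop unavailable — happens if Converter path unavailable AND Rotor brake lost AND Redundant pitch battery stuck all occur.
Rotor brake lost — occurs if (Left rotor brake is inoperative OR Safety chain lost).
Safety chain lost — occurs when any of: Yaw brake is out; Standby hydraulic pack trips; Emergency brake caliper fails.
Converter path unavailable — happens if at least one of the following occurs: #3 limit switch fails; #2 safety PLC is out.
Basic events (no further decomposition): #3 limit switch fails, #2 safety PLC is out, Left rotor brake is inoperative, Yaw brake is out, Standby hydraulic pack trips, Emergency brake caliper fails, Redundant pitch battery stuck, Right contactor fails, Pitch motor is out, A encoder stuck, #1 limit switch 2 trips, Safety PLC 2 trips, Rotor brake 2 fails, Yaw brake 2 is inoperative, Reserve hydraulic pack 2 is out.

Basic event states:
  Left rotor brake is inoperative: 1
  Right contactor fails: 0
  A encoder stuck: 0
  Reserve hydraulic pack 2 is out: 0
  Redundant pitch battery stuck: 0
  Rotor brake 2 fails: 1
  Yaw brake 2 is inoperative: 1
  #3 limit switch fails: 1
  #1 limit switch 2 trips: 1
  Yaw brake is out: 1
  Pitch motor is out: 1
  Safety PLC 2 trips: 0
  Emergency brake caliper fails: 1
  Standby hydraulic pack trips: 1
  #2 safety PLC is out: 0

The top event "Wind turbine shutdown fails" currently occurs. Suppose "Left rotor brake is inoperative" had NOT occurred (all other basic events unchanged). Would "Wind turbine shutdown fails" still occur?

Yes

Counterfactual: set "Left rotor brake is inoperative" to not occurred.
Converter path unavailable [OR]: #3 limit switch fails=occurs, #2 safety PLC is out=not → at least one input occurs → occurs.
Safety chain lost [OR]: Yaw brake is out=occurs, Standby hydraulic pack trips=occurs, Emergency brake caliper fails=occurs → at least one input occurs → occurs.
Rotor brake lost [OR]: Left rotor brake is inoperative=not, Safety chain lost=occurs → at least one input occurs → occurs.
Emergency stop unavailable [AND]: Converter path unavailable=occurs, Rotor brake lost=occurs, Redundant pitch battery stuck=not → not all inputs occur → does not occur.
Yaw brake down [AND]: Right contactor fails=not, Pitch motor is out=occurs → not all inputs occur → does not occur.
Pitch system inoperative [OR]: A encoder stuck=not, #1 limit switch 2 trips=occurs, Safety PLC 2 trips=not → at least one input occurs → occurs.
Converter path 2 down [AND]: Pitch system inoperative=occurs, Rotor brake 2 fails=occurs, Yaw brake 2 is inoperative=occurs → all inputs occur → occurs.
Wind turbine shutdown fails [OR]: Emergency stop unavailable=not, Yaw brake down=not, Converter path 2 down=occurs, Reserve hydraulic pack 2 is out=not → at least one input occurs → occurs.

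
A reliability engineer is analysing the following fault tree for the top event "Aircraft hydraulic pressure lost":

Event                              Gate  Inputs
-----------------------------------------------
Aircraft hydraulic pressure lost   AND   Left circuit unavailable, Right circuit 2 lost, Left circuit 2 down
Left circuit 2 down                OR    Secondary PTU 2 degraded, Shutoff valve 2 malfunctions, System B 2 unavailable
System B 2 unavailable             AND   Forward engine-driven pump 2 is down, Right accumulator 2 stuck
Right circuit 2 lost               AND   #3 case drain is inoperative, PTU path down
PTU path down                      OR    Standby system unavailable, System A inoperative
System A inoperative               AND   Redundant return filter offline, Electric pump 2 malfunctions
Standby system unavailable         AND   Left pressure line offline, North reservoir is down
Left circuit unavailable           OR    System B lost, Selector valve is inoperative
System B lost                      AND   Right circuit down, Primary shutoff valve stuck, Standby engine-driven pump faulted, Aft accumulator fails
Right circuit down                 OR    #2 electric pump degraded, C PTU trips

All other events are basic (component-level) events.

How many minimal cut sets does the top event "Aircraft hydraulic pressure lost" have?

18

Right circuit down [OR]: union of children's cut sets → 2 cut set(s).
System B lost [AND]: one cut set from each child combined → 2 × 1 × 1 × 1 = 2 cut set(s).
Left circuit unavailable [OR]: union of children's cut sets → 3 cut set(s).
Standby system unavailable [AND]: one cut set from each child combined → 1 × 1 = 1 cut set(s).
System A inoperative [AND]: one cut set from each child combined → 1 × 1 = 1 cut set(s).
PTU path down [OR]: union of children's cut sets → 2 cut set(s).
Right circuit 2 lost [AND]: one cut set from each child combined → 1 × 2 = 2 cut set(s).
System B 2 unavailable [AND]: one cut set from each child combined → 1 × 1 = 1 cut set(s).
Left circuit 2 down [OR]: union of children's cut sets → 3 cut set(s).
Aircraft hydraulic pressure lost [AND]: one cut set from each child combined → 3 × 2 × 3 = 18 cut set(s).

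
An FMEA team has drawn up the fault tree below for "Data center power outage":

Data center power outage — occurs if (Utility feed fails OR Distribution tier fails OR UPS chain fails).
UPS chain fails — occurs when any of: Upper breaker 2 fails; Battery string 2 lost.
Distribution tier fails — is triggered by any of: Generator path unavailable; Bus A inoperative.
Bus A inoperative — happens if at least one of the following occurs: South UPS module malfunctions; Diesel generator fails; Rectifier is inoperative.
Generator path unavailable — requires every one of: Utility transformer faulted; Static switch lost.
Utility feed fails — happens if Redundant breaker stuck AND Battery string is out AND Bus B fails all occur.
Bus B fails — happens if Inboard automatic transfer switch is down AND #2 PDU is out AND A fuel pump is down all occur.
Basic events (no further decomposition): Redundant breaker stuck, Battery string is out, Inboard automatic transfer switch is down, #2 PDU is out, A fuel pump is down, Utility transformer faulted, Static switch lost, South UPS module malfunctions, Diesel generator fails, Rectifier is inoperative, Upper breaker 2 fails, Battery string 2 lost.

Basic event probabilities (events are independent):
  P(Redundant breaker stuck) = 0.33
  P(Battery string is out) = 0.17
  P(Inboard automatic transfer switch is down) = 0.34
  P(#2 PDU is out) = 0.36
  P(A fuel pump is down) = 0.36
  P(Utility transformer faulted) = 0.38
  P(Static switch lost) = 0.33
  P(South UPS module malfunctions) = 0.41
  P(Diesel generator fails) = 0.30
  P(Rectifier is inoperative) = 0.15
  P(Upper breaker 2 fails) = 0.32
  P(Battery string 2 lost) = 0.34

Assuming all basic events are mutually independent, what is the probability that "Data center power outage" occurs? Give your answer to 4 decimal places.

P(Bus B fails) [AND] = 0.34 × 0.36 × 0.36 = 0.044064
P(Utility feed fails) [AND] = 0.33 × 0.17 × 0.044064 = 0.002472
P(Generator path unavailable) [AND] = 0.38 × 0.33 = 0.125400
P(Bus A inoperative) [OR] = 1 − (1−0.41) × (1−0.30) × (1−0.15) = 0.648950
P(Distribution tier fails) [OR] = 1 − (1−0.125400) × (1−0.648950) = 0.692972
P(UPS chain fails) [OR] = 1 − (1−0.32) × (1−0.34) = 0.551200
P(Data center power outage) [OR] = 1 − (1−0.002472) × (1−0.692972) × (1−0.551200) = 0.862546
Rounded to 4 decimal places: P(Data center power outage) ≈ 0.8625.

0.8625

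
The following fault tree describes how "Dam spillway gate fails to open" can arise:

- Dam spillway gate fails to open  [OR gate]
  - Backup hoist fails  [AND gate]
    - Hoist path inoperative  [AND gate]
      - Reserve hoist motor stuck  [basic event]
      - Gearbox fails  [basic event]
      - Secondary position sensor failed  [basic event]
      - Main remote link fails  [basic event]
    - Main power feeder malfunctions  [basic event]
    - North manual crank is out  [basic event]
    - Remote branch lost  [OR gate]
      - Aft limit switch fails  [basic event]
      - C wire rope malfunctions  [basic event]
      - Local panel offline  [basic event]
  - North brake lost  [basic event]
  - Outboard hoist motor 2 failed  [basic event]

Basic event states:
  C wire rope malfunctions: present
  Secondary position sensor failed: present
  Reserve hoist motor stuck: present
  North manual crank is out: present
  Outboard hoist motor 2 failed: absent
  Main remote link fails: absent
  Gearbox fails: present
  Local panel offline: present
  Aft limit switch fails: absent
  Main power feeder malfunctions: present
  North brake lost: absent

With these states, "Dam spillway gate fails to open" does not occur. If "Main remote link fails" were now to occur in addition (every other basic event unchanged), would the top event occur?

Yes

Counterfactual: set "Main remote link fails" to occurred.
Hoist path inoperative [AND]: Reserve hoist motor stuck=occurs, Gearbox fails=occurs, Secondary position sensor failed=occurs, Main remote link fails=occurs → all inputs occur → occurs.
Remote branch lost [OR]: Aft limit switch fails=not, C wire rope malfunctions=occurs, Local panel offline=occurs → at least one input occurs → occurs.
Backup hoist fails [AND]: Hoist path inoperative=occurs, Main power feeder malfunctions=occurs, North manual crank is out=occurs, Remote branch lost=occurs → all inputs occur → occurs.
Dam spillway gate fails to open [OR]: Backup hoist fails=occurs, North brake lost=not, Outboard hoist motor 2 failed=not → at least one input occurs → occurs.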